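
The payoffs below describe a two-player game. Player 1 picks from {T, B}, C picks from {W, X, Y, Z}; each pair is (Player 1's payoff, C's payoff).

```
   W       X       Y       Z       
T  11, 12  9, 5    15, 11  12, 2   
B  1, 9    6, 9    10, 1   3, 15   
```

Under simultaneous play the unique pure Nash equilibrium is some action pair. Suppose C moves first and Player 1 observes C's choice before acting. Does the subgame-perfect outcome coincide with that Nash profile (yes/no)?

Solve by backward induction (C leads).
- W: BR = T, leader payoff 12.
- X: BR = T, leader payoff 5.
- Y: BR = T, leader payoff 11.
- Z: BR = T, leader payoff 2.
C's induced payoffs are 12, 5, 11, 2, so C commits to W. Subgame-perfect outcome: (T, W) with payoffs (11, 12).
For the simultaneous game, intersect best replies.
Player 1's best replies: W→T; X→T; Y→T; Z→T.
C's best replies: T→W; B→Z.
Only (T, W) has each player best-responding; Nash payoffs (11, 12).
Sequential outcome (T, W) coincides with the Nash profile (T, W).

yes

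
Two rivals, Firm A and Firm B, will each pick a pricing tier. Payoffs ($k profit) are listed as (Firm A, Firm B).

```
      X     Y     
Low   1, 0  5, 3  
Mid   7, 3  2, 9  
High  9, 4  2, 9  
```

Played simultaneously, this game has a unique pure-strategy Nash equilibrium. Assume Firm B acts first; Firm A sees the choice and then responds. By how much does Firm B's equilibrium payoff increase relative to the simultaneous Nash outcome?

Firm A best-responds to each possible Firm B move:
- X: Firm A compares 1, 7, 9 and picks High; Firm B would get 4.
- Y: Firm A compares 5, 2, 2 and picks Low; Firm B would get 3.
Among 4, 3, the best is 4 at X. Subgame-perfect outcome: (High, X) with payoffs (9, 4).
Under simultaneous play:
Firm A's best replies: X→High; Y→Low.
Firm B's best replies: Low→Y; Mid→Y; High→Y.
Only (Low, Y) has each player best-responding; Nash payoffs (5, 3).
Firm B's commitment gain: 4 − 3 = 1.

1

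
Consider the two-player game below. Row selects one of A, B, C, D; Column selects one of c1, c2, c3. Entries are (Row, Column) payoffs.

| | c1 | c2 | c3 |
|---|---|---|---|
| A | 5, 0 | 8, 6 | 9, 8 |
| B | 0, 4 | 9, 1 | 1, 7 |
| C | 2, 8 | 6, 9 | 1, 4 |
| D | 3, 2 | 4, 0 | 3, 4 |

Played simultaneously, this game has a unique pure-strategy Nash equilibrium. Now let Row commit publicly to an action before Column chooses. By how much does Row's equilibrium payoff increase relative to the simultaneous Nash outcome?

Backward induction with Row moving first.
- A → Column plays c3 (best of 0, 6, 8); Row gets 9.
- B → Column plays c3 (best of 4, 1, 7); Row gets 1.
- C → Column plays c2 (best of 8, 9, 4); Row gets 6.
- D → Column plays c3 (best of 2, 0, 4); Row gets 3.
Maximizing over 9, 1, 6, 3, Row chooses A. Subgame-perfect outcome: (A, c3) with payoffs (9, 8).
For the simultaneous game, intersect best replies.
Row's best replies: c1→A; c2→B; c3→A.
Column's best replies: A→c3; B→c3; C→c2; D→c3.
Only (A, c3) has each player best-responding; Nash payoffs (9, 8).
Row's commitment gain: 9 − 9 = 0.

0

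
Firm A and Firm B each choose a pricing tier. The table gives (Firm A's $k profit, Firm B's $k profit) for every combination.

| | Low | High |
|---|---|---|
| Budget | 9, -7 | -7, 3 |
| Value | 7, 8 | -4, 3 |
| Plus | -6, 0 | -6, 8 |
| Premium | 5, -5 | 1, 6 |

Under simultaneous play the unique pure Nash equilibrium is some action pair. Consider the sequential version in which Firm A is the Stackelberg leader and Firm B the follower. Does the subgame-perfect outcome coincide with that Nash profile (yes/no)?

no

Work backward from Firm B's decision.
- Budget: Firm B compares -7, 3 and picks High; Firm A would get -7.
- Value: Firm B compares 8, 3 and picks Low; Firm A would get 7.
- Plus: Firm B compares 0, 8 and picks High; Firm A would get -6.
- Premium: Firm B compares -5, 6 and picks High; Firm A would get 1.
Firm A's induced payoffs are -7, 7, -6, 1, so Firm A commits to Value. Subgame-perfect outcome: (Value, Low) with payoffs (7, 8).
Now find the simultaneous Nash equilibrium.
Firm A's best replies: Low→Budget; High→Premium.
Firm B's best replies: Budget→High; Value→Low; Plus→High; Premium→High.
Only (Premium, High) has each player best-responding; Nash payoffs (1, 6).
Sequential outcome (Value, Low) differs from the Nash profile (Premium, High).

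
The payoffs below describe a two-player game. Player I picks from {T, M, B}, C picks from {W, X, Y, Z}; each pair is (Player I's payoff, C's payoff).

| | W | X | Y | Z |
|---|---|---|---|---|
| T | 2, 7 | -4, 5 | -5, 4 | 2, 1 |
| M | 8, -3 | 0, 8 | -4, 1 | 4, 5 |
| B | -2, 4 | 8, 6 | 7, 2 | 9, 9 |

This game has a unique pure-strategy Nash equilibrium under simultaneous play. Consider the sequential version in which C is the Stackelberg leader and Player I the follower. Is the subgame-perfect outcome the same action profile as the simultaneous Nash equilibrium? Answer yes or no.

yes

Solve by backward induction (C leads).
- W: BR = M, leader payoff -3.
- X: BR = B, leader payoff 6.
- Y: BR = B, leader payoff 2.
- Z: BR = B, leader payoff 9.
Among -3, 6, 2, 9, the best is 9 at Z. Subgame-perfect outcome: (B, Z) with payoffs (9, 9).
Under simultaneous play:
Player I's best replies: W→M; X→B; Y→B; Z→B.
C's best replies: T→W; M→X; B→Z.
The unique mutual best reply is (B, Z), giving (9, 9).
Sequential outcome (B, Z) coincides with the Nash profile (B, Z).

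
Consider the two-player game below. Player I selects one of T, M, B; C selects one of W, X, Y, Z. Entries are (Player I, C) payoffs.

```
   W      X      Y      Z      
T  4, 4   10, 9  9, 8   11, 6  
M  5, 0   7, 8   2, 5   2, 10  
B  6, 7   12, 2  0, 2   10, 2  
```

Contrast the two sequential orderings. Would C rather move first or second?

If Player I leads: C's best replies are T→X, M→Z, B→W; Player I's induced payoffs 10, 2, 6; outcome (T, X), payoffs (10, 9).
If C leads: Player I's best replies are W→B, X→B, Y→T, Z→T; C's induced payoffs 7, 2, 8, 6; outcome (T, Y), payoffs (9, 8).
C gets 8 moving first and 9 moving second, so C prefers to move second.

second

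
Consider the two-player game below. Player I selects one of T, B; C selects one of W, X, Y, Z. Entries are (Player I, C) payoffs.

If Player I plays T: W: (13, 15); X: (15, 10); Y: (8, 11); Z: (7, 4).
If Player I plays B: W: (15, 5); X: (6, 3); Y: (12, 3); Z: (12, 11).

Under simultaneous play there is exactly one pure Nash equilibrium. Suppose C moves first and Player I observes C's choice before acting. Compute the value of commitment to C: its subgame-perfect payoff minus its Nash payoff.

Work backward from Player I's decision.
- W → Player I plays B (best of 13, 15); C gets 5.
- X → Player I plays T (best of 15, 6); C gets 10.
- Y → Player I plays B (best of 8, 12); C gets 3.
- Z → Player I plays B (best of 7, 12); C gets 11.
Among 5, 10, 3, 11, the best is 11 at Z. Subgame-perfect outcome: (B, Z) with payoffs (12, 11).
Now find the simultaneous Nash equilibrium.
Player I's best replies: W→B; X→T; Y→B; Z→B.
C's best replies: T→W; B→Z.
Only (B, Z) has each player best-responding; Nash payoffs (12, 11).
C's commitment gain: 11 − 11 = 0.

0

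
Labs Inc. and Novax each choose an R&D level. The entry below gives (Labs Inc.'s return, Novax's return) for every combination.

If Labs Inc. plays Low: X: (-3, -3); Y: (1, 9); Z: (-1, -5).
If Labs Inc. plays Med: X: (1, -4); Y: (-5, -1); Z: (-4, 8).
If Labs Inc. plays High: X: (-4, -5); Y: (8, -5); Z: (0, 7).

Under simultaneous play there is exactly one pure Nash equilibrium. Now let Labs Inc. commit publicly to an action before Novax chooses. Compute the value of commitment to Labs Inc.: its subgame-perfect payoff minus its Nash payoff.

Solve by backward induction (Labs Inc. leads).
- Low: Novax compares -3, 9, -5 and picks Y; Labs Inc. would get 1.
- Med: Novax compares -4, -1, 8 and picks Z; Labs Inc. would get -4.
- High: Novax compares -5, -5, 7 and picks Z; Labs Inc. would get 0.
Labs Inc.'s induced payoffs are 1, -4, 0, so Labs Inc. commits to Low. Subgame-perfect outcome: (Low, Y) with payoffs (1, 9).
For the simultaneous game, intersect best replies.
Labs Inc.'s best replies: X→Med; Y→High; Z→High.
Novax's best replies: Low→Y; Med→Z; High→Z.
The unique mutual best reply is (High, Z), giving (0, 7).
Labs Inc.'s commitment gain: 1 − 0 = 1.

1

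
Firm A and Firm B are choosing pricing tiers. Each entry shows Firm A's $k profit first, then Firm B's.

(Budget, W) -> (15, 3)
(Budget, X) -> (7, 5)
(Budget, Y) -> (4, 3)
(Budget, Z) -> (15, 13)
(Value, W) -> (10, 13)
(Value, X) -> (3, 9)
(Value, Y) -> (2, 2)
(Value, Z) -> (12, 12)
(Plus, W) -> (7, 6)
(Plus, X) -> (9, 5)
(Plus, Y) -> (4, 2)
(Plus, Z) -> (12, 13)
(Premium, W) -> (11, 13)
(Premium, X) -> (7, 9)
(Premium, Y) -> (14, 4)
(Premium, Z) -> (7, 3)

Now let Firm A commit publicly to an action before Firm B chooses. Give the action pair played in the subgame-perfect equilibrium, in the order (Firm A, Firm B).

(Budget, Z)

Solve by backward induction (Firm A leads).
- Budget: BR = Z, leader payoff 15.
- Value: BR = W, leader payoff 10.
- Plus: BR = Z, leader payoff 12.
- Premium: BR = W, leader payoff 11.
Firm A's induced payoffs are 15, 10, 12, 11, so Firm A commits to Budget. Subgame-perfect outcome: (Budget, Z) with payoffs (15, 13).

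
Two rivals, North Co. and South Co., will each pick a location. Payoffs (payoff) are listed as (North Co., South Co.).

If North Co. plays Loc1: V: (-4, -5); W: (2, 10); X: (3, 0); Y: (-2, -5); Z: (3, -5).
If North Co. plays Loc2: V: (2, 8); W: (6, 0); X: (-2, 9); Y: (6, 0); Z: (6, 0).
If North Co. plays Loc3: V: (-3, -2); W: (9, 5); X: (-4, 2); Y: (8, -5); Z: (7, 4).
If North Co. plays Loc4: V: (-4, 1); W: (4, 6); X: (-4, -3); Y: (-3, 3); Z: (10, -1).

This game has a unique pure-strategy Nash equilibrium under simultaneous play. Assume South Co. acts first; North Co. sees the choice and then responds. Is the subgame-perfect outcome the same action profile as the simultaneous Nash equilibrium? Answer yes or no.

no

Work backward from North Co.'s decision.
- V: North Co. compares -4, 2, -3, -4 and picks Loc2; South Co. would get 8.
- W: North Co. compares 2, 6, 9, 4 and picks Loc3; South Co. would get 5.
- X: North Co. compares 3, -2, -4, -4 and picks Loc1; South Co. would get 0.
- Y: North Co. compares -2, 6, 8, -3 and picks Loc3; South Co. would get -5.
- Z: North Co. compares 3, 6, 7, 10 and picks Loc4; South Co. would get -1.
South Co.'s induced payoffs are 8, 5, 0, -5, -1, so South Co. commits to V. Subgame-perfect outcome: (Loc2, V) with payoffs (2, 8).
For the simultaneous game, intersect best replies.
North Co.'s best replies: V→Loc2; W→Loc3; X→Loc1; Y→Loc3; Z→Loc4.
South Co.'s best replies: Loc1→W; Loc2→X; Loc3→W; Loc4→W.
The unique mutual best reply is (Loc3, W), giving (9, 5).
Sequential outcome (Loc2, V) differs from the Nash profile (Loc3, W).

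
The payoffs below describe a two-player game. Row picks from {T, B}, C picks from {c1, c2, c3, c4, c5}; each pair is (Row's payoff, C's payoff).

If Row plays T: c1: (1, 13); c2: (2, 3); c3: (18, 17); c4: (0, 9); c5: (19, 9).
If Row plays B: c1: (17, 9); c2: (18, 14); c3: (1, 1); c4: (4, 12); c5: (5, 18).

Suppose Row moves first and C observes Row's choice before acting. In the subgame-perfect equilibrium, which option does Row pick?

T

C best-responds to each possible Row move:
- T: C compares 13, 3, 17, 9, 9 and picks c3; Row would get 18.
- B: C compares 9, 14, 1, 12, 18 and picks c5; Row would get 5.
Row's induced payoffs are 18, 5, so Row commits to T. Subgame-perfect outcome: (T, c3) with payoffs (18, 17).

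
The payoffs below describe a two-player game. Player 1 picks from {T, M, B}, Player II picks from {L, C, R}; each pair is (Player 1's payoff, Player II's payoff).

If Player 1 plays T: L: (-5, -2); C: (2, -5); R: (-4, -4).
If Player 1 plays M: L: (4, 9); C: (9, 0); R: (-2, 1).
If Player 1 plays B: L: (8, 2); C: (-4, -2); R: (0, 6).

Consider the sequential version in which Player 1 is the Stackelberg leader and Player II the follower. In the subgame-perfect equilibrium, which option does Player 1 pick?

Backward induction with Player 1 moving first.
- T → Player II plays L (best of -2, -5, -4); Player 1 gets -5.
- M → Player II plays L (best of 9, 0, 1); Player 1 gets 4.
- B → Player II plays R (best of 2, -2, 6); Player 1 gets 0.
Player 1's induced payoffs are -5, 4, 0, so Player 1 commits to M. Subgame-perfect outcome: (M, L) with payoffs (4, 9).

M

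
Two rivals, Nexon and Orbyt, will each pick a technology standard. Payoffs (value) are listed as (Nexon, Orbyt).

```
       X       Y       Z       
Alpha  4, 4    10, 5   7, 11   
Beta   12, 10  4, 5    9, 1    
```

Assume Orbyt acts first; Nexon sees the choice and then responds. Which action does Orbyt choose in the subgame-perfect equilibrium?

Work backward from Nexon's decision.
- X: BR = Beta, leader payoff 10.
- Y: BR = Alpha, leader payoff 5.
- Z: BR = Beta, leader payoff 1.
Among 10, 5, 1, the best is 10 at X. Subgame-perfect outcome: (Beta, X) with payoffs (12, 10).

X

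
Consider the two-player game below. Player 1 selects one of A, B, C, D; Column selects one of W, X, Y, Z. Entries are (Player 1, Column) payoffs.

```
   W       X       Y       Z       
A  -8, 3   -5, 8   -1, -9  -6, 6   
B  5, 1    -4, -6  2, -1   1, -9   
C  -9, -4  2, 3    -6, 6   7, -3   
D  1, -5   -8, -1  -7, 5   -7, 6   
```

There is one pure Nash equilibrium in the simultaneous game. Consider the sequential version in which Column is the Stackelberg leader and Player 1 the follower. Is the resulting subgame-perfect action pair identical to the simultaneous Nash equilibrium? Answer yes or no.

Player 1 best-responds to each possible Column move:
- W: Player 1 compares -8, 5, -9, 1 and picks B; Column would get 1.
- X: Player 1 compares -5, -4, 2, -8 and picks C; Column would get 3.
- Y: Player 1 compares -1, 2, -6, -7 and picks B; Column would get -1.
- Z: Player 1 compares -6, 1, 7, -7 and picks C; Column would get -3.
Among 1, 3, -1, -3, the best is 3 at X. Subgame-perfect outcome: (C, X) with payoffs (2, 3).
Now find the simultaneous Nash equilibrium.
Player 1's best replies: W→B; X→C; Y→B; Z→C.
Column's best replies: A→X; B→W; C→Y; D→Z.
Only (B, W) has each player best-responding; Nash payoffs (5, 1).
Sequential outcome (C, X) differs from the Nash profile (B, W).

no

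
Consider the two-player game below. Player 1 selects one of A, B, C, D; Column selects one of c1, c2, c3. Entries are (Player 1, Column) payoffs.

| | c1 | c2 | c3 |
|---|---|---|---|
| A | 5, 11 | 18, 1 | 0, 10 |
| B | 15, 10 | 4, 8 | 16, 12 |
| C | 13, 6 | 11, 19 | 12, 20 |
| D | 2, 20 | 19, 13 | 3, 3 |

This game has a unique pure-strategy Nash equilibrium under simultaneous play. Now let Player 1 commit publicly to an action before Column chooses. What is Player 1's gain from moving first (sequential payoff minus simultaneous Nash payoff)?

0

Backward induction with Player 1 moving first.
- A: Column compares 11, 1, 10 and picks c1; Player 1 would get 5.
- B: Column compares 10, 8, 12 and picks c3; Player 1 would get 16.
- C: Column compares 6, 19, 20 and picks c3; Player 1 would get 12.
- D: Column compares 20, 13, 3 and picks c1; Player 1 would get 2.
Among 5, 16, 12, 2, the best is 16 at B. Subgame-perfect outcome: (B, c3) with payoffs (16, 12).
For the simultaneous game, intersect best replies.
Player 1's best replies: c1→B; c2→D; c3→B.
Column's best replies: A→c1; B→c3; C→c3; D→c1.
The unique mutual best reply is (B, c3), giving (16, 12).
Player 1's commitment gain: 16 − 16 = 0.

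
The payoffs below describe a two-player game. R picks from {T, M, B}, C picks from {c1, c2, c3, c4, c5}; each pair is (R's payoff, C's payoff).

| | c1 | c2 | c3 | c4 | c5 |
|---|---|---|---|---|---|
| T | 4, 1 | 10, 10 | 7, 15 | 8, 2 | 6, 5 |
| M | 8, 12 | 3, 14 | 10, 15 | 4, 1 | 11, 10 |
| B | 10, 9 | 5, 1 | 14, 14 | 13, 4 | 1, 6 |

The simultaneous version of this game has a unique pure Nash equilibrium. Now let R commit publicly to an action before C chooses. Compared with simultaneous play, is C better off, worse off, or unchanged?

unchanged

Work backward from C's decision.
- T: C compares 1, 10, 15, 2, 5 and picks c3; R would get 7.
- M: C compares 12, 14, 15, 1, 10 and picks c3; R would get 10.
- B: C compares 9, 1, 14, 4, 6 and picks c3; R would get 14.
Among 7, 10, 14, the best is 14 at B. Subgame-perfect outcome: (B, c3) with payoffs (14, 14).
Under simultaneous play:
R's best replies: c1→B; c2→T; c3→B; c4→B; c5→M.
C's best replies: T→c3; M→c3; B→c3.
Only (B, c3) has each player best-responding; Nash payoffs (14, 14).
C earns 14 sequentially versus 14 at the Nash outcome: unchanged.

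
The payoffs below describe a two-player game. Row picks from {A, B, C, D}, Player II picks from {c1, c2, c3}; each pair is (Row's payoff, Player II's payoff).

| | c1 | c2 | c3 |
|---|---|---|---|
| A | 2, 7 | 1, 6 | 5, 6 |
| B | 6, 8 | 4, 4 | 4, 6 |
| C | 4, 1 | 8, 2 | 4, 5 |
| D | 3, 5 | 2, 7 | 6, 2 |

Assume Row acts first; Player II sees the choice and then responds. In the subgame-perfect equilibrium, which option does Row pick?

B

Player II best-responds to each possible Row move:
- A → Player II plays c1 (best of 7, 6, 6); Row gets 2.
- B → Player II plays c1 (best of 8, 4, 6); Row gets 6.
- C → Player II plays c3 (best of 1, 2, 5); Row gets 4.
- D → Player II plays c2 (best of 5, 7, 2); Row gets 2.
Maximizing over 2, 6, 4, 2, Row chooses B. Subgame-perfect outcome: (B, c1) with payoffs (6, 8).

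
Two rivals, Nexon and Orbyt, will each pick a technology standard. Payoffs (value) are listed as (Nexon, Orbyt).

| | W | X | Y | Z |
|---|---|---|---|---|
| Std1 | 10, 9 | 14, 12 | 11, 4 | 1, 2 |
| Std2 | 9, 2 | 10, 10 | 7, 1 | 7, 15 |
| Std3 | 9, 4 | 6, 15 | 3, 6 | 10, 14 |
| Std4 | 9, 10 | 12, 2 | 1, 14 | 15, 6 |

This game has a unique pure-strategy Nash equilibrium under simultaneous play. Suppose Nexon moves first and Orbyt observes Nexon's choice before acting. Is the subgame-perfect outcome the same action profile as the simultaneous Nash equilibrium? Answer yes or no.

Work backward from Orbyt's decision.
- Std1: BR = X, leader payoff 14.
- Std2: BR = Z, leader payoff 7.
- Std3: BR = X, leader payoff 6.
- Std4: BR = Y, leader payoff 1.
Nexon's induced payoffs are 14, 7, 6, 1, so Nexon commits to Std1. Subgame-perfect outcome: (Std1, X) with payoffs (14, 12).
Now find the simultaneous Nash equilibrium.
Nexon's best replies: W→Std1; X→Std1; Y→Std1; Z→Std4.
Orbyt's best replies: Std1→X; Std2→Z; Std3→X; Std4→Y.
Only (Std1, X) has each player best-responding; Nash payoffs (14, 12).
Sequential outcome (Std1, X) coincides with the Nash profile (Std1, X).

yes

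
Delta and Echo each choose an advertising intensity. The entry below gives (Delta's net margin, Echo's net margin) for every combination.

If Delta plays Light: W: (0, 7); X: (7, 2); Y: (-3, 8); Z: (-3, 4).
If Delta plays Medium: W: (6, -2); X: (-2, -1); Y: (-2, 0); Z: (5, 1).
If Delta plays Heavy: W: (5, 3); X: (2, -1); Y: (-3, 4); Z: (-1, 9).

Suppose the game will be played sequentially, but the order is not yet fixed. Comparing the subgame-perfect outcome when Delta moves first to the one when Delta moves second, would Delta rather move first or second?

If Delta leads: Echo's best replies are Light→Y, Medium→Z, Heavy→Z; Delta's induced payoffs -3, 5, -1; outcome (Medium, Z), payoffs (5, 1).
If Echo leads: Delta's best replies are W→Medium, X→Light, Y→Medium, Z→Medium; Echo's induced payoffs -2, 2, 0, 1; outcome (Light, X), payoffs (7, 2).
Delta gets 5 moving first and 7 moving second, so Delta prefers to move second.

second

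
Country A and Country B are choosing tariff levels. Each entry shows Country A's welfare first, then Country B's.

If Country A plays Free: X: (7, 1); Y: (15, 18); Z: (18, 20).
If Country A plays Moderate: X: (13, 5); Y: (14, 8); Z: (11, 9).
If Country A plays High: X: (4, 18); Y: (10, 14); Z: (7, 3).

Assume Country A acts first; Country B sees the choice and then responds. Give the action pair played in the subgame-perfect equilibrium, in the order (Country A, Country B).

Backward induction with Country A moving first.
- Free → Country B plays Z (best of 1, 18, 20); Country A gets 18.
- Moderate → Country B plays Z (best of 5, 8, 9); Country A gets 11.
- High → Country B plays X (best of 18, 14, 3); Country A gets 4.
Country A's induced payoffs are 18, 11, 4, so Country A commits to Free. Subgame-perfect outcome: (Free, Z) with payoffs (18, 20).

(Free, Z)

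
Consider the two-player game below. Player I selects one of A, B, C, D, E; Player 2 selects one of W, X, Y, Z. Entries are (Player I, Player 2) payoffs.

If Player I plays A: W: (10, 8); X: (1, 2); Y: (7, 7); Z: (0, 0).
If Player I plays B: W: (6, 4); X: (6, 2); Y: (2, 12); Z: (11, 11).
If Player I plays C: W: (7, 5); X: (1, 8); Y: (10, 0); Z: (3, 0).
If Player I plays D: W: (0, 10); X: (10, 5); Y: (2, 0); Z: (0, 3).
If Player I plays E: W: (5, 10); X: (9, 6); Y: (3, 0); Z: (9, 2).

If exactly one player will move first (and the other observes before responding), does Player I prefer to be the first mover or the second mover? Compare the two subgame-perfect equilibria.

second

If Player I leads: Player 2's best replies are A→W, B→Y, C→X, D→W, E→W; Player I's induced payoffs 10, 2, 1, 0, 5; outcome (A, W), payoffs (10, 8).
If Player 2 leads: Player I's best replies are W→A, X→D, Y→C, Z→B; Player 2's induced payoffs 8, 5, 0, 11; outcome (B, Z), payoffs (11, 11).
Player I gets 10 moving first and 11 moving second, so Player I prefers to move second.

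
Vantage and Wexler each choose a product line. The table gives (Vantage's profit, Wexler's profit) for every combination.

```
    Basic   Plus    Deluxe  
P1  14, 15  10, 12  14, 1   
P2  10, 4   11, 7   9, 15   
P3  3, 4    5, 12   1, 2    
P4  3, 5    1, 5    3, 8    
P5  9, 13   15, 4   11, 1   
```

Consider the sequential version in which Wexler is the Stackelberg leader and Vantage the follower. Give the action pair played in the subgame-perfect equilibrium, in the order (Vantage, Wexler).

(P1, Basic)

Work backward from Vantage's decision.
- Basic: Vantage compares 14, 10, 3, 3, 9 and picks P1; Wexler would get 15.
- Plus: Vantage compares 10, 11, 5, 1, 15 and picks P5; Wexler would get 4.
- Deluxe: Vantage compares 14, 9, 1, 3, 11 and picks P1; Wexler would get 1.
Among 15, 4, 1, the best is 15 at Basic. Subgame-perfect outcome: (P1, Basic) with payoffs (14, 15).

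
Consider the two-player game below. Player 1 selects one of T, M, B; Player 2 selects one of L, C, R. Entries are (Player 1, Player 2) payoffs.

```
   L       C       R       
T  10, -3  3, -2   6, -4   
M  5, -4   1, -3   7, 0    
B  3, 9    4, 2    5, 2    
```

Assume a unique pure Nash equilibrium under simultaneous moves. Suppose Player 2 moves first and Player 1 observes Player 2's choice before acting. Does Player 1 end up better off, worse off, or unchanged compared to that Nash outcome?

worse off

Player 1 best-responds to each possible Player 2 move:
- L → Player 1 plays T (best of 10, 5, 3); Player 2 gets -3.
- C → Player 1 plays B (best of 3, 1, 4); Player 2 gets 2.
- R → Player 1 plays M (best of 6, 7, 5); Player 2 gets 0.
Player 2's induced payoffs are -3, 2, 0, so Player 2 commits to C. Subgame-perfect outcome: (B, C) with payoffs (4, 2).
For the simultaneous game, intersect best replies.
Player 1's best replies: L→T; C→B; R→M.
Player 2's best replies: T→C; M→R; B→L.
The unique mutual best reply is (M, R), giving (7, 0).
Player 1 earns 4 sequentially versus 7 at the Nash outcome: worse off.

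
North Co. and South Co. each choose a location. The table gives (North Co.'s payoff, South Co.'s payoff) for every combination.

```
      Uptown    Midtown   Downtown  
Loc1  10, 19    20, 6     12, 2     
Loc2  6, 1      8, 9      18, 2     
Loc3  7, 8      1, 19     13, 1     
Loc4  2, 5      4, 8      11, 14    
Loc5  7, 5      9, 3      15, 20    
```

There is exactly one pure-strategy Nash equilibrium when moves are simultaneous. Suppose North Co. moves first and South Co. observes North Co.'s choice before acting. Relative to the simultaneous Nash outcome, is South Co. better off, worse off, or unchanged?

better off

Solve by backward induction (North Co. leads).
- Loc1: BR = Uptown, leader payoff 10.
- Loc2: BR = Midtown, leader payoff 8.
- Loc3: BR = Midtown, leader payoff 1.
- Loc4: BR = Downtown, leader payoff 11.
- Loc5: BR = Downtown, leader payoff 15.
Among 10, 8, 1, 11, 15, the best is 15 at Loc5. Subgame-perfect outcome: (Loc5, Downtown) with payoffs (15, 20).
Under simultaneous play:
North Co.'s best replies: Uptown→Loc1; Midtown→Loc1; Downtown→Loc2.
South Co.'s best replies: Loc1→Uptown; Loc2→Midtown; Loc3→Midtown; Loc4→Downtown; Loc5→Downtown.
Only (Loc1, Uptown) has each player best-responding; Nash payoffs (10, 19).
South Co. earns 20 sequentially versus 19 at the Nash outcome: better off.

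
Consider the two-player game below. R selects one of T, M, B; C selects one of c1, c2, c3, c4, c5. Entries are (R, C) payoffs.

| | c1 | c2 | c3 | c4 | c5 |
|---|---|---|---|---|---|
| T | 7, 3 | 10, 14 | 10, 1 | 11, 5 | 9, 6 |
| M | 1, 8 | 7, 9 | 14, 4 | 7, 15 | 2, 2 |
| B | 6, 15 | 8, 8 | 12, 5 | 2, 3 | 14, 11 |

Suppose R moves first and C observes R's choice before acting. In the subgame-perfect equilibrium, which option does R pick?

T

Work backward from C's decision.
- T → C plays c2 (best of 3, 14, 1, 5, 6); R gets 10.
- M → C plays c4 (best of 8, 9, 4, 15, 2); R gets 7.
- B → C plays c1 (best of 15, 8, 5, 3, 11); R gets 6.
Maximizing over 10, 7, 6, R chooses T. Subgame-perfect outcome: (T, c2) with payoffs (10, 14).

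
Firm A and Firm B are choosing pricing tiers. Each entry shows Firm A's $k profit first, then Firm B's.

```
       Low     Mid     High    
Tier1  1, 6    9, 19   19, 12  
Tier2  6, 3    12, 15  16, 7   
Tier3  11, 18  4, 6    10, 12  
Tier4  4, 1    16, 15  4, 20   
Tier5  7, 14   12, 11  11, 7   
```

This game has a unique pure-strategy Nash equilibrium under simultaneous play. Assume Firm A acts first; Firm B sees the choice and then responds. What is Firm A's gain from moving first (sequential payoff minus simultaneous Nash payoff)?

1

Backward induction with Firm A moving first.
- Tier1: BR = Mid, leader payoff 9.
- Tier2: BR = Mid, leader payoff 12.
- Tier3: BR = Low, leader payoff 11.
- Tier4: BR = High, leader payoff 4.
- Tier5: BR = Low, leader payoff 7.
Firm A's induced payoffs are 9, 12, 11, 4, 7, so Firm A commits to Tier2. Subgame-perfect outcome: (Tier2, Mid) with payoffs (12, 15).
Now find the simultaneous Nash equilibrium.
Firm A's best replies: Low→Tier3; Mid→Tier4; High→Tier1.
Firm B's best replies: Tier1→Mid; Tier2→Mid; Tier3→Low; Tier4→High; Tier5→Low.
Only (Tier3, Low) has each player best-responding; Nash payoffs (11, 18).
Firm A's commitment gain: 12 − 11 = 1.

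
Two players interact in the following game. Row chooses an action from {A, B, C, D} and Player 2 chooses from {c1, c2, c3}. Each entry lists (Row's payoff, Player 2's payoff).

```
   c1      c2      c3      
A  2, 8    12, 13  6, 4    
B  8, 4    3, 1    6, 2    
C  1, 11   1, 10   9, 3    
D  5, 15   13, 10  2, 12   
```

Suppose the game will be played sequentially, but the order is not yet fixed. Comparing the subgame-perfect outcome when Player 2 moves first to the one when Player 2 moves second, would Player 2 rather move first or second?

second

If Row leads: Player 2's best replies are A→c2, B→c1, C→c1, D→c1; Row's induced payoffs 12, 8, 1, 5; outcome (A, c2), payoffs (12, 13).
If Player 2 leads: Row's best replies are c1→B, c2→D, c3→C; Player 2's induced payoffs 4, 10, 3; outcome (D, c2), payoffs (13, 10).
Player 2 gets 10 moving first and 13 moving second, so Player 2 prefers to move second.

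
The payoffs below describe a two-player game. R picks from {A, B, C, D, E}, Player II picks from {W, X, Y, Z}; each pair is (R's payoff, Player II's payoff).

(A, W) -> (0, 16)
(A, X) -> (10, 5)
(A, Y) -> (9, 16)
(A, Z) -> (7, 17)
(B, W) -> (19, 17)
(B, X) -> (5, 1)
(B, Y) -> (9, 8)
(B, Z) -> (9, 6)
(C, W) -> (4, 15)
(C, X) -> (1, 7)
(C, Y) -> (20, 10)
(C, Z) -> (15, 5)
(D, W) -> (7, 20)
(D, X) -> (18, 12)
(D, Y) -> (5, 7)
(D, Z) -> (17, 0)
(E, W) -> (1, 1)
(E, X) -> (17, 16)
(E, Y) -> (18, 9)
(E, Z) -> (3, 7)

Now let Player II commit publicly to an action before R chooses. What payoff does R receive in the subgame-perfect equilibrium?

19

R best-responds to each possible Player II move:
- W: R compares 0, 19, 4, 7, 1 and picks B; Player II would get 17.
- X: R compares 10, 5, 1, 18, 17 and picks D; Player II would get 12.
- Y: R compares 9, 9, 20, 5, 18 and picks C; Player II would get 10.
- Z: R compares 7, 9, 15, 17, 3 and picks D; Player II would get 0.
Among 17, 12, 10, 0, the best is 17 at W. Subgame-perfect outcome: (B, W) with payoffs (19, 17).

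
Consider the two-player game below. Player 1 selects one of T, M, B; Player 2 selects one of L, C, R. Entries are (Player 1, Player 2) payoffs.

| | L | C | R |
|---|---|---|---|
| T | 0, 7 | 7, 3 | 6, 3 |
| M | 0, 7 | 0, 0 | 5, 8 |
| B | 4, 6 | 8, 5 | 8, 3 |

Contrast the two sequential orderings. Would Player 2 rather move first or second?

second

If Player 1 leads: Player 2's best replies are T→L, M→R, B→L; Player 1's induced payoffs 0, 5, 4; outcome (M, R), payoffs (5, 8).
If Player 2 leads: Player 1's best replies are L→B, C→B, R→B; Player 2's induced payoffs 6, 5, 3; outcome (B, L), payoffs (4, 6).
Player 2 gets 6 moving first and 8 moving second, so Player 2 prefers to move second.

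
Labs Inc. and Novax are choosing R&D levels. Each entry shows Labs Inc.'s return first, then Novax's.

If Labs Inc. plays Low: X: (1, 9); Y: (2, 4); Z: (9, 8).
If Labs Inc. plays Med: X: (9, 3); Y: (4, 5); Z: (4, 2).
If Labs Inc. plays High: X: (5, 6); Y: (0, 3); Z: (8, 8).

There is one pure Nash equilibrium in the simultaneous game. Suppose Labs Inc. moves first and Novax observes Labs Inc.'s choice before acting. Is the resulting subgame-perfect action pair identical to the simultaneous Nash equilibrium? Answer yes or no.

Solve by backward induction (Labs Inc. leads).
- Low: BR = X, leader payoff 1.
- Med: BR = Y, leader payoff 4.
- High: BR = Z, leader payoff 8.
Labs Inc.'s induced payoffs are 1, 4, 8, so Labs Inc. commits to High. Subgame-perfect outcome: (High, Z) with payoffs (8, 8).
For the simultaneous game, intersect best replies.
Labs Inc.'s best replies: X→Med; Y→Med; Z→Low.
Novax's best replies: Low→X; Med→Y; High→Z.
The unique mutual best reply is (Med, Y), giving (4, 5).
Sequential outcome (High, Z) differs from the Nash profile (Med, Y).

no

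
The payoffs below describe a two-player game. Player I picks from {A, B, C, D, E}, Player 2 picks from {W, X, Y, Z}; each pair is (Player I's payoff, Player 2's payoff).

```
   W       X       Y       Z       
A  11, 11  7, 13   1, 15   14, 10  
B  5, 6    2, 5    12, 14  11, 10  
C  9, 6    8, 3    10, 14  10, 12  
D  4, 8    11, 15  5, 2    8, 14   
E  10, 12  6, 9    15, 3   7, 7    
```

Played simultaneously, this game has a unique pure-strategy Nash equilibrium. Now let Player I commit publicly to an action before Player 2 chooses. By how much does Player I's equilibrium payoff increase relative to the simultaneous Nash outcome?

1

Solve by backward induction (Player I leads).
- A: Player 2 compares 11, 13, 15, 10 and picks Y; Player I would get 1.
- B: Player 2 compares 6, 5, 14, 10 and picks Y; Player I would get 12.
- C: Player 2 compares 6, 3, 14, 12 and picks Y; Player I would get 10.
- D: Player 2 compares 8, 15, 2, 14 and picks X; Player I would get 11.
- E: Player 2 compares 12, 9, 3, 7 and picks W; Player I would get 10.
Maximizing over 1, 12, 10, 11, 10, Player I chooses B. Subgame-perfect outcome: (B, Y) with payoffs (12, 14).
For the simultaneous game, intersect best replies.
Player I's best replies: W→A; X→D; Y→E; Z→A.
Player 2's best replies: A→Y; B→Y; C→Y; D→X; E→W.
The unique mutual best reply is (D, X), giving (11, 15).
Player I's commitment gain: 12 − 11 = 1.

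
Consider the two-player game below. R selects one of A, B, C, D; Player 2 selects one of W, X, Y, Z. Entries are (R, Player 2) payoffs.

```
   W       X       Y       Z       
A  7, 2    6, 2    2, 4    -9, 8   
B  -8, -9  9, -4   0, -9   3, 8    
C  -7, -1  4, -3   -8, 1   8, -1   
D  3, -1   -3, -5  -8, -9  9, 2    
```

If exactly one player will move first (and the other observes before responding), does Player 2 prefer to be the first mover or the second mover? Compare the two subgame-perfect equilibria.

first

If R leads: Player 2's best replies are A→Z, B→Z, C→Y, D→Z; R's induced payoffs -9, 3, -8, 9; outcome (D, Z), payoffs (9, 2).
If Player 2 leads: R's best replies are W→A, X→B, Y→A, Z→D; Player 2's induced payoffs 2, -4, 4, 2; outcome (A, Y), payoffs (2, 4).
Player 2 gets 4 moving first and 2 moving second, so Player 2 prefers to move first.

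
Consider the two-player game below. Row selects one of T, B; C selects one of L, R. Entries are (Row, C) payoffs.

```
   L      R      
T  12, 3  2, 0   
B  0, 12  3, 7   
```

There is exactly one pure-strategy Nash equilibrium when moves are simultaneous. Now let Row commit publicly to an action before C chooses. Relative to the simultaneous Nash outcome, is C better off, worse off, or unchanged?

Work backward from C's decision.
- T: BR = L, leader payoff 12.
- B: BR = L, leader payoff 0.
Maximizing over 12, 0, Row chooses T. Subgame-perfect outcome: (T, L) with payoffs (12, 3).
For the simultaneous game, intersect best replies.
Row's best replies: L→T; R→B.
C's best replies: T→L; B→L.
The unique mutual best reply is (T, L), giving (12, 3).
C earns 3 sequentially versus 3 at the Nash outcome: unchanged.

unchanged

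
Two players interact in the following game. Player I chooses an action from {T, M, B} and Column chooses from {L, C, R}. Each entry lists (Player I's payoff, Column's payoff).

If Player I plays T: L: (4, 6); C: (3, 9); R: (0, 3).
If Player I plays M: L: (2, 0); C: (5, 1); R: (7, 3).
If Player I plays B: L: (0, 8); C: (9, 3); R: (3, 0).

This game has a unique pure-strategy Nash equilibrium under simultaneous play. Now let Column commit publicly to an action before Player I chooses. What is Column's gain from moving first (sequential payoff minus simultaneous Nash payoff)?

Work backward from Player I's decision.
- L: BR = T, leader payoff 6.
- C: BR = B, leader payoff 3.
- R: BR = M, leader payoff 3.
Among 6, 3, 3, the best is 6 at L. Subgame-perfect outcome: (T, L) with payoffs (4, 6).
Now find the simultaneous Nash equilibrium.
Player I's best replies: L→T; C→B; R→M.
Column's best replies: T→C; M→R; B→L.
Only (M, R) has each player best-responding; Nash payoffs (7, 3).
Column's commitment gain: 6 − 3 = 3.

3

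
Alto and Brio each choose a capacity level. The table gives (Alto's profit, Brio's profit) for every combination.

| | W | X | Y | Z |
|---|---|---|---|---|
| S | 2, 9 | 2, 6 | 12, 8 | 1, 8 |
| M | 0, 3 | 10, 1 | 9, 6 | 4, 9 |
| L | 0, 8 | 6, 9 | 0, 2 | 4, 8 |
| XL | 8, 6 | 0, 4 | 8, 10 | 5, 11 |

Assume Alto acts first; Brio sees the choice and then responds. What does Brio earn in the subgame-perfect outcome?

9

Work backward from Brio's decision.
- S: Brio compares 9, 6, 8, 8 and picks W; Alto would get 2.
- M: Brio compares 3, 1, 6, 9 and picks Z; Alto would get 4.
- L: Brio compares 8, 9, 2, 8 and picks X; Alto would get 6.
- XL: Brio compares 6, 4, 10, 11 and picks Z; Alto would get 5.
Maximizing over 2, 4, 6, 5, Alto chooses L. Subgame-perfect outcome: (L, X) with payoffs (6, 9).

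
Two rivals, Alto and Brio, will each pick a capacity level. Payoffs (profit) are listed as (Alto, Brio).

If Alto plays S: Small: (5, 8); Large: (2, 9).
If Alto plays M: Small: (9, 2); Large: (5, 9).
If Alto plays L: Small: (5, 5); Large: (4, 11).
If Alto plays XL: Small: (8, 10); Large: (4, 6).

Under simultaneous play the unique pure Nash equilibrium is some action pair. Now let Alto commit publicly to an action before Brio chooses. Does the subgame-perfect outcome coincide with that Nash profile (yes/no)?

no

Work backward from Brio's decision.
- S → Brio plays Large (best of 8, 9); Alto gets 2.
- M → Brio plays Large (best of 2, 9); Alto gets 5.
- L → Brio plays Large (best of 5, 11); Alto gets 4.
- XL → Brio plays Small (best of 10, 6); Alto gets 8.
Maximizing over 2, 5, 4, 8, Alto chooses XL. Subgame-perfect outcome: (XL, Small) with payoffs (8, 10).
Under simultaneous play:
Alto's best replies: Small→M; Large→M.
Brio's best replies: S→Large; M→Large; L→Large; XL→Small.
The unique mutual best reply is (M, Large), giving (5, 9).
Sequential outcome (XL, Small) differs from the Nash profile (M, Large).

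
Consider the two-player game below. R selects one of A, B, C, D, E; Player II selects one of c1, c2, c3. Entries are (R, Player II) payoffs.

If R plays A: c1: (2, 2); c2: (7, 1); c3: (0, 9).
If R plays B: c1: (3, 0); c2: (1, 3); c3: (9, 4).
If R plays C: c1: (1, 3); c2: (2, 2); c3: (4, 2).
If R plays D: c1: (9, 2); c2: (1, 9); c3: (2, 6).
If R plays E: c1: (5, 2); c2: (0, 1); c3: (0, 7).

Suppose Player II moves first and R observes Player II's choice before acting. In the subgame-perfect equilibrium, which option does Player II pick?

R best-responds to each possible Player II move:
- c1 → R plays D (best of 2, 3, 1, 9, 5); Player II gets 2.
- c2 → R plays A (best of 7, 1, 2, 1, 0); Player II gets 1.
- c3 → R plays B (best of 0, 9, 4, 2, 0); Player II gets 4.
Maximizing over 2, 1, 4, Player II chooses c3. Subgame-perfect outcome: (B, c3) with payoffs (9, 4).

c3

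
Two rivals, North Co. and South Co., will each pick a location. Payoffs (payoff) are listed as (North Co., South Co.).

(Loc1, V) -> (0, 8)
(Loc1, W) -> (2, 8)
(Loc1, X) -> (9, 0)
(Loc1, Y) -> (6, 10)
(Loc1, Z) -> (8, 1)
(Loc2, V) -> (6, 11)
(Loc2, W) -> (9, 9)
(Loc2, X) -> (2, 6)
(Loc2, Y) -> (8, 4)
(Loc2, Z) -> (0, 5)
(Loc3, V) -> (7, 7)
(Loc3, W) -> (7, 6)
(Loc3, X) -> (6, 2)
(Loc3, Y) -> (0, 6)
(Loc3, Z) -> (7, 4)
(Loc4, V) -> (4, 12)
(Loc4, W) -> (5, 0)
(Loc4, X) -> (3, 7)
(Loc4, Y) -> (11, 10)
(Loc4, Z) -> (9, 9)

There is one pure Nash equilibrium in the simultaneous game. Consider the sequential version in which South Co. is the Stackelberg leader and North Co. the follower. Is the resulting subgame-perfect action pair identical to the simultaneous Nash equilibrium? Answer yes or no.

Solve by backward induction (South Co. leads).
- V: BR = Loc3, leader payoff 7.
- W: BR = Loc2, leader payoff 9.
- X: BR = Loc1, leader payoff 0.
- Y: BR = Loc4, leader payoff 10.
- Z: BR = Loc4, leader payoff 9.
South Co.'s induced payoffs are 7, 9, 0, 10, 9, so South Co. commits to Y. Subgame-perfect outcome: (Loc4, Y) with payoffs (11, 10).
Now find the simultaneous Nash equilibrium.
North Co.'s best replies: V→Loc3; W→Loc2; X→Loc1; Y→Loc4; Z→Loc4.
South Co.'s best replies: Loc1→Y; Loc2→V; Loc3→V; Loc4→V.
Only (Loc3, V) has each player best-responding; Nash payoffs (7, 7).
Sequential outcome (Loc4, Y) differs from the Nash profile (Loc3, V).

no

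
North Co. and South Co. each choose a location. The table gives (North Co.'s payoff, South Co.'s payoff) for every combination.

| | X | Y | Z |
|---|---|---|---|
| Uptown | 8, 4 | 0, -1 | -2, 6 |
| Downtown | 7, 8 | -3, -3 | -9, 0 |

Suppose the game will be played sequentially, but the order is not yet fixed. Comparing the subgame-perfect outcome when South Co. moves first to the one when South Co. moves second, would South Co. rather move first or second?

second

If North Co. leads: South Co.'s best replies are Uptown→Z, Downtown→X; North Co.'s induced payoffs -2, 7; outcome (Downtown, X), payoffs (7, 8).
If South Co. leads: North Co.'s best replies are X→Uptown, Y→Uptown, Z→Uptown; South Co.'s induced payoffs 4, -1, 6; outcome (Uptown, Z), payoffs (-2, 6).
South Co. gets 6 moving first and 8 moving second, so South Co. prefers to move second.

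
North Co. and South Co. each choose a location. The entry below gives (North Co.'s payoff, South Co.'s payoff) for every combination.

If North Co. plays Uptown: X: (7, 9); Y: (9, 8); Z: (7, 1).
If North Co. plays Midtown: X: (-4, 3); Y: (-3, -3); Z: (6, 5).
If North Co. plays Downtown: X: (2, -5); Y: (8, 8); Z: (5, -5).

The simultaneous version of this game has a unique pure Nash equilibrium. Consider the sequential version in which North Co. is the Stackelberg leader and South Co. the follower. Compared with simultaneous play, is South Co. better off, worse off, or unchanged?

South Co. best-responds to each possible North Co. move:
- Uptown: South Co. compares 9, 8, 1 and picks X; North Co. would get 7.
- Midtown: South Co. compares 3, -3, 5 and picks Z; North Co. would get 6.
- Downtown: South Co. compares -5, 8, -5 and picks Y; North Co. would get 8.
North Co.'s induced payoffs are 7, 6, 8, so North Co. commits to Downtown. Subgame-perfect outcome: (Downtown, Y) with payoffs (8, 8).
Under simultaneous play:
North Co.'s best replies: X→Uptown; Y→Uptown; Z→Uptown.
South Co.'s best replies: Uptown→X; Midtown→Z; Downtown→Y.
Only (Uptown, X) has each player best-responding; Nash payoffs (7, 9).
South Co. earns 8 sequentially versus 9 at the Nash outcome: worse off.

worse off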